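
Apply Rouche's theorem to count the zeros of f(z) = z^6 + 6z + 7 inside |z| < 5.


Step 1: On |z| = 5 the three terms have sizes |z^6| = 5^6 = 15625, |6z| = 6*5 = 30, |7| = 7
Step 2: The dominant term is g(z) = z^6; let h(z) = 6z + 7 so f = g + h
Step 3: On |z| = 5: |g| = 15625 and |h| <= 30 + 7 = 37
Step 4: Since 15625 > 37, |h| < |g| on |z| = 5, so by Rouche f has the same number of zeros as g inside |z| < 5
Step 5: g(z) = z^6 has 6 zeros (all at the origin) inside |z| < 5. Answer = 6

6


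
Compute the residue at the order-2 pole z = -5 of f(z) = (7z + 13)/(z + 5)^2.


Step 1: Pole of order 2 at z = -5
Step 2: Res = lim d/dz [(z + 5)^2 * f(z)] as z -> -5
Step 3: (z + 5)^2 * f(z) = 7z + 13
Step 4: d/dz[7z + 13] = 7

7


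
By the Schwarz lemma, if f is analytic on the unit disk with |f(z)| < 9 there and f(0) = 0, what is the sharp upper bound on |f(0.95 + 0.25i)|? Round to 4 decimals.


Step 1: g = f/9 maps D -> D with g(0) = 0, so by the Schwarz lemma |g(z)| <= |z|, i.e. |f(z)| <= 9|z|; this is sharp (f(z) = 9z).
Step 2: |z0|^2 = 0.95^2 + 0.25^2 = 0.965
Step 3: |z0| = sqrt(0.965) = 0.982344
Step 4: Best bound = 9 * |z0| = 9 * 0.982344 = 8.8411

8.8411


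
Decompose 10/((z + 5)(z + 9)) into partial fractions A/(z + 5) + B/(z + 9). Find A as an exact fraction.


Step 1: Multiply both sides by (z + 5) and set z = -5
Step 2: A = 10 / (-5 + 9)
Step 3: A = 10 / 4
Step 4: A = 5/2

5/2


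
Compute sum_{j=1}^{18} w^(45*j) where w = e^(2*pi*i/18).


Step 1: The sum sum_{j=1}^{n} w^(k*j) equals n if n | k, else 0.
Step 2: Here n = 18, k = 45
Step 3: Does n divide k? 18 | 45 -> False
Step 4: Sum = 0

0


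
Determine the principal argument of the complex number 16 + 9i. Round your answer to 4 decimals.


Step 1: z = 16 + 9i
Step 2: arg(z) = atan2(9, 16)
Step 3: arg(z) = 0.5124

0.5124


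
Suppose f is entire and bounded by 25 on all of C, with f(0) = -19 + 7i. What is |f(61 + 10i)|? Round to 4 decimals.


Step 1: By Liouville's theorem, a bounded entire function is constant.
Step 2: f(z) = f(0) = -19 + 7i for all z.
Step 3: |f(w)| = |-19 + 7i| = sqrt(361 + 49)
Step 4: = 20.2485

20.2485


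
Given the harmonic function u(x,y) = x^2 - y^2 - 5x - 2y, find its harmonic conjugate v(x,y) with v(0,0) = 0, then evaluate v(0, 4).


Step 1: v_x = -u_y = 2y + 2
Step 2: v_y = u_x = 2x - 5
Step 3: v = 2xy + 2x - 5y + C
Step 4: v(0,0) = 0 => C = 0
Step 5: v(0, 4) = -20

-20


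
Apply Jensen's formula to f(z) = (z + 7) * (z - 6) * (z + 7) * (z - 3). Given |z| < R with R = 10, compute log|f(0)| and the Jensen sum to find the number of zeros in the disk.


Jensen's formula: (1/2pi)*integral log|f(Re^it)|dt = log|f(0)| + sum_{|a_k|<R} log(R/|a_k|)
Step 1: f(0) = 7 * (-6) * 7 * (-3) = 882
Step 2: log|f(0)| = log|-7| + log|6| + log|-7| + log|3| = 6.7822
Step 3: Zeros inside |z| < 10: -7, 6, -7, 3
Step 4: Jensen sum = log(10/7) + log(10/6) + log(10/7) + log(10/3) = 2.4281
Step 5: n(R) = number of terms in the Jensen sum = count of zeros inside |z| < 10 = 4

4


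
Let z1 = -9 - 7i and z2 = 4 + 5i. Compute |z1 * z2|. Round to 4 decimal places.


Step 1: |z1| = sqrt((-9)^2 + (-7)^2) = sqrt(130)
Step 2: |z2| = sqrt(4^2 + 5^2) = sqrt(41)
Step 3: |z1*z2| = |z1|*|z2| = sqrt(130) * sqrt(41) = sqrt(130 * 41) = sqrt(5330)
Step 4: = 73.0068

73.0068


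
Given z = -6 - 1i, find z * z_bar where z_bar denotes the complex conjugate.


Step 1: conj(z) = -6 + 1i
Step 2: z * conj(z) = (-6)^2 + (-1)^2
Step 3: = 36 + 1 = 37

37


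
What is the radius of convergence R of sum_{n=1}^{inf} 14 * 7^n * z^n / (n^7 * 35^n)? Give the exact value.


Step 1: General term a_n = 14 * 7^n / (n^7 * 35^n)
Step 2: By the root test, |a_n|^(1/n) = 14^(1/n) * 7 / (n^(7/n) * 35) -> 7/35 as n -> infinity (since 14^(1/n) -> 1 and n^(7/n) -> 1)
Step 3: R = 1/lim|a_n|^(1/n) = 35/7 = 5

5


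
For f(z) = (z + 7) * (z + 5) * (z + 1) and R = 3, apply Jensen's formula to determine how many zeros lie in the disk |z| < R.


Jensen's formula: (1/2pi)*integral log|f(Re^it)|dt = log|f(0)| + sum_{|a_k|<R} log(R/|a_k|)
Step 1: f(0) = 7 * 5 * 1 = 35
Step 2: log|f(0)| = log|-7| + log|-5| + log|-1| = 3.5553
Step 3: Zeros inside |z| < 3: -1
Step 4: Jensen sum = log(3/1) = 1.0986
Step 5: n(R) = number of terms in the Jensen sum = count of zeros inside |z| < 3 = 1

1


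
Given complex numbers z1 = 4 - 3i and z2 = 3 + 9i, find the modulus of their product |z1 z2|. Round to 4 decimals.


Step 1: |z1| = sqrt(4^2 + (-3)^2) = sqrt(25)
Step 2: |z2| = sqrt(3^2 + 9^2) = sqrt(90)
Step 3: |z1*z2| = |z1|*|z2| = sqrt(25) * sqrt(90) = sqrt(25 * 90) = sqrt(2250)
Step 4: = 47.4342

47.4342


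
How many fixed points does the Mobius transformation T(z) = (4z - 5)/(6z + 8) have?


Step 1: Fixed points satisfy T(z) = z
Step 2: 6z^2 + 4z + 5 = 0
Step 3: Discriminant = 4^2 - 4*6*5 = -104
Step 4: Number of fixed points = 2

2


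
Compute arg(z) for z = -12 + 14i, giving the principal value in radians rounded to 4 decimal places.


Step 1: z = -12 + 14i
Step 2: arg(z) = atan2(14, -12)
Step 3: arg(z) = 2.2794

2.2794


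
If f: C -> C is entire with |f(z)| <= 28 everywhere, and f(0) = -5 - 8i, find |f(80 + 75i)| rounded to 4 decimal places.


Step 1: By Liouville's theorem, a bounded entire function is constant.
Step 2: f(z) = f(0) = -5 - 8i for all z.
Step 3: |f(w)| = |-5 - 8i| = sqrt(25 + 64)
Step 4: = 9.434

9.434


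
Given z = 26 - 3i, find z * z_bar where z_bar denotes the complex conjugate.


Step 1: conj(z) = 26 + 3i
Step 2: z * conj(z) = 26^2 + (-3)^2
Step 3: = 676 + 9 = 685

685


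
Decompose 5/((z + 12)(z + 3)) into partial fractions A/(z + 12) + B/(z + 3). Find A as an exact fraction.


Step 1: Multiply both sides by (z + 12) and set z = -12
Step 2: A = 5 / (-12 + 3)
Step 3: A = 5 / (-9)
Step 4: A = -5/9

-5/9


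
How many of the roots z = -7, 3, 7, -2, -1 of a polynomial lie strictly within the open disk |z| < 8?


Step 1: Check each root:
  z = -7: |-7| = 7 < 8
  z = 3: |3| = 3 < 8
  z = 7: |7| = 7 < 8
  z = -2: |-2| = 2 < 8
  z = -1: |-1| = 1 < 8
Step 2: Count = 5

5


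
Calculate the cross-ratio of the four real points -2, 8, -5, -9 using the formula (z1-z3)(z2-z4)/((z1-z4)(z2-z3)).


Step 1: (z1-z3)(z2-z4) = 3 * 17 = 51
Step 2: (z1-z4)(z2-z3) = 7 * 13 = 91
Step 3: Cross-ratio = 51/91 = 51/91

51/91


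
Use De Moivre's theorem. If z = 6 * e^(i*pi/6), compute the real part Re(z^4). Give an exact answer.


Step 1: By De Moivre's theorem, z^4 = 6^4 * e^(i*4*pi/6) = 1296 * (cos(2*pi/3) + i*sin(2*pi/3))
Step 2: |z|^4 = 6^4 = 1296
Step 3: The angle 2*pi/3 already lies in [0, 2*pi)
Step 4: cos(2*pi/3) = -1/2
Step 5: Re(z^4) = 1296 * (-1/2) = -648

-648


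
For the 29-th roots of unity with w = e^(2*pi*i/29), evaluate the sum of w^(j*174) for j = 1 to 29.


Step 1: The sum sum_{j=1}^{n} w^(k*j) equals n if n | k, else 0.
Step 2: Here n = 29, k = 174
Step 3: Does n divide k? 29 | 174 -> True
Step 4: Sum = 29

29


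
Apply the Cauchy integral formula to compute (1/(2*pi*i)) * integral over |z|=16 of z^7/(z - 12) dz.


Step 1: f(z) = z^7, a = 12 is inside |z| = 16
Step 2: By Cauchy integral formula: (1/(2pi*i)) * integral = f(a)
Step 3: f(12) = 12^7 = 35831808

35831808


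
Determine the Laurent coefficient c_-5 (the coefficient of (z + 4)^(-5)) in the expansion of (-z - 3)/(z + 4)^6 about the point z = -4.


Step 1: Write the numerator in powers of (z + 4): -z - 3 = -(z + 4) + (-1*(-4) - 3) = -(z + 4) + 1
Step 2: Divide by (z + 4)^6: f(z) = (z + 4)^(-6) - (z + 4)^(-5)
Step 3: This finite sum is the Laurent series of f about z = -4.
Step 4: Coefficient of (z + 4)^(-5) = coefficient of (z + 4) in the re-centred numerator = -1

-1


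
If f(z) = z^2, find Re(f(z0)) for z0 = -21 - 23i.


Step 1: z0 = -21 - 23i
Step 2: z0^2 = (-21)^2 - (-23)^2 + 966i
Step 3: real part = 441 - 529 = -88

-88


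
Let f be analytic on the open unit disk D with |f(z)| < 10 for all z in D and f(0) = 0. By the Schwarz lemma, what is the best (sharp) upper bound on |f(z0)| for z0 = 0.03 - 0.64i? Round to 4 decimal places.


Step 1: g = f/10 maps D -> D with g(0) = 0, so by the Schwarz lemma |g(z)| <= |z|, i.e. |f(z)| <= 10|z|; this is sharp (f(z) = 10z).
Step 2: |z0|^2 = 0.03^2 + (-0.64)^2 = 0.4105
Step 3: |z0| = sqrt(0.4105) = 0.640703
Step 4: Best bound = 10 * |z0| = 10 * 0.640703 = 6.407

6.407


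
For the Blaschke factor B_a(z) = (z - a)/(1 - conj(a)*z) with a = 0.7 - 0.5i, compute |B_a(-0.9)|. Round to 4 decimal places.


Step 1: Numerator z0 - a = -0.9 - (0.7 - 0.5i) = -1.6 + 0.5i
Step 2: Denominator 1 - conj(a)*z0 = 1 - (0.7 + 0.5i)*(-0.9) = 1.63 + 0.45i
Step 3: |z0 - a|^2 = (-1.6)^2 + 0.5^2 = 2.81; |1 - conj(a)*z0|^2 = 1.63^2 + 0.45^2 = 2.8594
Step 4: |B_a(-0.9)| = sqrt(2.81 / 2.8594) = sqrt(0.982724)
Step 5: = 0.9913

0.9913


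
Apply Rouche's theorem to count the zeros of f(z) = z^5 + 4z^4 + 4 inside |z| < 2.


Step 1: On |z| = 2 the three terms have sizes |z^5| = 2^5 = 32, |4z^4| = 4*2^4 = 64, |4| = 4
Step 2: The dominant term is g(z) = 4z^4; let h(z) = z^5 + 4 so f = g + h
Step 3: On |z| = 2: |g| = 64 and |h| <= 32 + 4 = 36
Step 4: Since 64 > 36, |h| < |g| on |z| = 2, so by Rouche f has the same number of zeros as g inside |z| < 2
Step 5: g(z) = 4z^4 has 4 zeros (at the origin, multiplicity 4) inside |z| < 2. Answer = 4

4


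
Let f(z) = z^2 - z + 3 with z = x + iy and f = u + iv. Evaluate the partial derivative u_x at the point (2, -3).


Step 1: f(z) = (x+iy)^2 - (x+iy) + 3
Step 2: u = (x^2 - y^2) - x + 3
Step 3: u_x = 2x - 1
Step 4: At (2, -3): u_x = 4 - 1 = 3

3


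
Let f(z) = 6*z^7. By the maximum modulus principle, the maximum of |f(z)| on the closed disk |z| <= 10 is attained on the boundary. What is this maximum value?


Step 1: On |z| = 10, |f(z)| = 6 * |z|^7 = 6 * 10^7
Step 2: By maximum modulus principle, maximum is on boundary.
Step 3: Maximum = 6 * 10000000 = 60000000

60000000


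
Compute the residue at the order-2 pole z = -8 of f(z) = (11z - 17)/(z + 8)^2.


Step 1: Pole of order 2 at z = -8
Step 2: Res = lim d/dz [(z + 8)^2 * f(z)] as z -> -8
Step 3: (z + 8)^2 * f(z) = 11z - 17
Step 4: d/dz[11z - 17] = 11

11


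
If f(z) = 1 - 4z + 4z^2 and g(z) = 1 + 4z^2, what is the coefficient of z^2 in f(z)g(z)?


Step 1: z^2 term in f*g comes from: (1)*(4z^2) + (-4z)*(0) + (4z^2)*(1)
Step 2: = 4 + 0 + 4
Step 3: = 8

8


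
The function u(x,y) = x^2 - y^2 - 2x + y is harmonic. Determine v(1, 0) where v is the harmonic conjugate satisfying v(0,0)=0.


Step 1: v_x = -u_y = 2y - 1
Step 2: v_y = u_x = 2x - 2
Step 3: v = 2xy - x - 2y + C
Step 4: v(0,0) = 0 => C = 0
Step 5: v(1, 0) = -1

-1


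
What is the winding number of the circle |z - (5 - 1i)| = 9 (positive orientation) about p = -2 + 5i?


Step 1: Center c = (5, -1), radius = 9
Step 2: |p - c|^2 = (-7)^2 + 6^2 = 85
Step 3: r^2 = 81
Step 4: |p-c| > r so winding number = 0

0


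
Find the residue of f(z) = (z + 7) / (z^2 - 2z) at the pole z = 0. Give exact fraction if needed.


Step 1: Q(z) = z^2 - 2z = (z)(z - 2)
Step 2: Q'(z) = 2z - 2
Step 3: Q'(0) = -2, P(0) = 7
Step 4: Res = P(0)/Q'(0) = 7/(-2) = -7/2

-7/2


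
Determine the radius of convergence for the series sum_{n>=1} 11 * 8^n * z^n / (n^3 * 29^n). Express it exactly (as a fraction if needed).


Step 1: General term a_n = 11 * 8^n / (n^3 * 29^n)
Step 2: By the root test, |a_n|^(1/n) = 11^(1/n) * 8 / (n^(3/n) * 29) -> 8/29 as n -> infinity (since 11^(1/n) -> 1 and n^(3/n) -> 1)
Step 3: R = 1/lim|a_n|^(1/n) = 29/8

29/8


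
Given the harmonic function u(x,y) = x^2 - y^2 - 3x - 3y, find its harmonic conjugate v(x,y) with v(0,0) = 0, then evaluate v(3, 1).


Step 1: v_x = -u_y = 2y + 3
Step 2: v_y = u_x = 2x - 3
Step 3: v = 2xy + 3x - 3y + C
Step 4: v(0,0) = 0 => C = 0
Step 5: v(3, 1) = 12

12


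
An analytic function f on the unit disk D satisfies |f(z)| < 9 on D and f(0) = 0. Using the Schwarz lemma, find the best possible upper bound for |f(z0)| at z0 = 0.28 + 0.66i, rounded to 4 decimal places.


Step 1: g = f/9 maps D -> D with g(0) = 0, so by the Schwarz lemma |g(z)| <= |z|, i.e. |f(z)| <= 9|z|; this is sharp (f(z) = 9z).
Step 2: |z0|^2 = 0.28^2 + 0.66^2 = 0.514
Step 3: |z0| = sqrt(0.514) = 0.716938
Step 4: Best bound = 9 * |z0| = 9 * 0.716938 = 6.4524

6.4524


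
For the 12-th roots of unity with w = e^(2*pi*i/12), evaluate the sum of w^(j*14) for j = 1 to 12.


Step 1: The sum sum_{j=1}^{n} w^(k*j) equals n if n | k, else 0.
Step 2: Here n = 12, k = 14
Step 3: Does n divide k? 12 | 14 -> False
Step 4: Sum = 0

0


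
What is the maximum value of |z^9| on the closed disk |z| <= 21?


Step 1: On |z| = 21, |f(z)| = |z|^9 = 21^9
Step 2: By maximum modulus principle, maximum is on boundary.
Step 3: Maximum = 794280046581 = 794280046581

794280046581


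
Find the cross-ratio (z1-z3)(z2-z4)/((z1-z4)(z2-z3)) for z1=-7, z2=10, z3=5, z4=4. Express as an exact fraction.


Step 1: (z1-z3)(z2-z4) = (-12) * 6 = -72
Step 2: (z1-z4)(z2-z3) = (-11) * 5 = -55
Step 3: Cross-ratio = 72/55 = 72/55

72/55


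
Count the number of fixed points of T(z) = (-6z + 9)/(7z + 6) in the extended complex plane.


Step 1: Fixed points satisfy T(z) = z
Step 2: 7z^2 + 12z - 9 = 0
Step 3: Discriminant = 12^2 - 4*7*(-9) = 396
Step 4: Number of fixed points = 2

2


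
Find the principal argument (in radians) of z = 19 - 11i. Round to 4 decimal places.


Step 1: z = 19 - 11i
Step 2: arg(z) = atan2(-11, 19)
Step 3: arg(z) = -0.5248

-0.5248


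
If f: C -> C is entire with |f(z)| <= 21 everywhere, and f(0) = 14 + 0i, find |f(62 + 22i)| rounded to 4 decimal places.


Step 1: By Liouville's theorem, a bounded entire function is constant.
Step 2: f(z) = f(0) = 14 + 0i for all z.
Step 3: |f(w)| = |14 + 0i| = sqrt(196 + 0)
Step 4: = 14.0

14.0


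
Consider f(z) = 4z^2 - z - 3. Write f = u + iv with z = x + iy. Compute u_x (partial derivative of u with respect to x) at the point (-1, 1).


Step 1: f(z) = 4(x+iy)^2 - (x+iy) - 3
Step 2: u = 4(x^2 - y^2) - x - 3
Step 3: u_x = 8x - 1
Step 4: At (-1, 1): u_x = -8 - 1 = -9

-9


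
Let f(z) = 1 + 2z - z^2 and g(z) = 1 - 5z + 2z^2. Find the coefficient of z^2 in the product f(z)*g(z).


Step 1: z^2 term in f*g comes from: (1)*(2z^2) + (2z)*(-5z) + (-z^2)*(1)
Step 2: = 2 - 10 - 1
Step 3: = -9

-9


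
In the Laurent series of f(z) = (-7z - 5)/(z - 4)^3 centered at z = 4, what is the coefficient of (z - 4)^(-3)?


Step 1: Write the numerator in powers of (z - 4): -7z - 5 = -7(z - 4) + (-7*4 - 5) = -7(z - 4) - 33
Step 2: Divide by (z - 4)^3: f(z) = -33(z - 4)^(-3) - 7(z - 4)^(-2)
Step 3: This finite sum is the Laurent series of f about z = 4.
Step 4: Coefficient of (z - 4)^(-3) = -7*4 - 5 = -33

-33


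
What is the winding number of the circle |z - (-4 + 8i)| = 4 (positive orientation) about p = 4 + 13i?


Step 1: Center c = (-4, 8), radius = 4
Step 2: |p - c|^2 = 8^2 + 5^2 = 89
Step 3: r^2 = 16
Step 4: |p-c| > r so winding number = 0

0


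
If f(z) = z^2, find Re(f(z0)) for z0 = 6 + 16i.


Step 1: z0 = 6 + 16i
Step 2: z0^2 = 6^2 - 16^2 + 192i
Step 3: real part = 36 - 256 = -220

-220


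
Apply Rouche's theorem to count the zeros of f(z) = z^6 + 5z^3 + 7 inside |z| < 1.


Step 1: On |z| = 1 the three terms have sizes |z^6| = 1^6 = 1, |5z^3| = 5*1^3 = 5, |7| = 7
Step 2: The dominant term is g(z) = 7; let h(z) = z^6 + 5z^3 so f = g + h
Step 3: On |z| = 1: |g| = 7 and |h| <= 1 + 5 = 6
Step 4: Since 7 > 6, |h| < |g| on |z| = 1, so by Rouche f has the same number of zeros as g inside |z| < 1
Step 5: g(z) = 7 is a nonzero constant with no zeros inside |z| < 1. Answer = 0

0


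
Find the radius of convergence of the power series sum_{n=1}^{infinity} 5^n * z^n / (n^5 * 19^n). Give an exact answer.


Step 1: General term a_n = 5^n / (n^5 * 19^n)
Step 2: By the root test, |a_n|^(1/n) = 5 / (n^(5/n) * 19) -> 5/19 as n -> infinity (since n^(5/n) -> 1)
Step 3: R = 1/lim|a_n|^(1/n) = 19/5

19/5


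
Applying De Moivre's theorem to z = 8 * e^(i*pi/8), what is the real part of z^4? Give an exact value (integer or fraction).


Step 1: By De Moivre's theorem, z^4 = 8^4 * e^(i*4*pi/8) = 4096 * (cos(pi/2) + i*sin(pi/2))
Step 2: |z|^4 = 8^4 = 4096
Step 3: The angle pi/2 already lies in [0, 2*pi)
Step 4: cos(pi/2) = 0
Step 5: Re(z^4) = 4096 * 0 = 0

0


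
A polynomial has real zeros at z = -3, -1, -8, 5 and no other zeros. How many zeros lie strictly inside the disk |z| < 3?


Step 1: Check each root:
  z = -3: |-3| = 3 >= 3
  z = -1: |-1| = 1 < 3
  z = -8: |-8| = 8 >= 3
  z = 5: |5| = 5 >= 3
Step 2: Count = 1

1


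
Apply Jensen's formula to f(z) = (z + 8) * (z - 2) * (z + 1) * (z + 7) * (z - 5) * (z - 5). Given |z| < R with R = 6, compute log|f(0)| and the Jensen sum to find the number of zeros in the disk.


Jensen's formula: (1/2pi)*integral log|f(Re^it)|dt = log|f(0)| + sum_{|a_k|<R} log(R/|a_k|)
Step 1: f(0) = 8 * (-2) * 1 * 7 * (-5) * (-5) = -2800
Step 2: log|f(0)| = log|-8| + log|2| + log|-1| + log|-7| + log|5| + log|5| = 7.9374
Step 3: Zeros inside |z| < 6: 2, -1, 5, 5
Step 4: Jensen sum = log(6/2) + log(6/1) + log(6/5) + log(6/5) = 3.255
Step 5: n(R) = number of terms in the Jensen sum = count of zeros inside |z| < 6 = 4

4


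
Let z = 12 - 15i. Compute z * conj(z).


Step 1: conj(z) = 12 + 15i
Step 2: z * conj(z) = 12^2 + (-15)^2
Step 3: = 144 + 225 = 369

369


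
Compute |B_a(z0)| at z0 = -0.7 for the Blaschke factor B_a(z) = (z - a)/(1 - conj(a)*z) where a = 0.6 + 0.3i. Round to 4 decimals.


Step 1: Numerator z0 - a = -0.7 - (0.6 + 0.3i) = -1.3 - 0.3i
Step 2: Denominator 1 - conj(a)*z0 = 1 - (0.6 - 0.3i)*(-0.7) = 1.42 - 0.21i
Step 3: |z0 - a|^2 = (-1.3)^2 + (-0.3)^2 = 1.78; |1 - conj(a)*z0|^2 = 1.42^2 + (-0.21)^2 = 2.0605
Step 4: |B_a(-0.7)| = sqrt(1.78 / 2.0605) = sqrt(0.863868)
Step 5: = 0.9294

0.9294


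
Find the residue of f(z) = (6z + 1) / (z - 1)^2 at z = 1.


Step 1: Pole of order 2 at z = 1
Step 2: Res = lim d/dz [(z - 1)^2 * f(z)] as z -> 1
Step 3: (z - 1)^2 * f(z) = 6z + 1
Step 4: d/dz[6z + 1] = 6

6


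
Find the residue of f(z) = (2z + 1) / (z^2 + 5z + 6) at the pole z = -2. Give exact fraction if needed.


Step 1: Q(z) = z^2 + 5z + 6 = (z + 2)(z + 3)
Step 2: Q'(z) = 2z + 5
Step 3: Q'(-2) = 1, P(-2) = -3
Step 4: Res = P(-2)/Q'(-2) = -3/1 = -3

-3


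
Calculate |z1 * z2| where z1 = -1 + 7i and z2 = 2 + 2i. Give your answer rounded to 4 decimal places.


Step 1: |z1| = sqrt((-1)^2 + 7^2) = sqrt(50)
Step 2: |z2| = sqrt(2^2 + 2^2) = sqrt(8)
Step 3: |z1*z2| = |z1|*|z2| = sqrt(50) * sqrt(8) = sqrt(50 * 8) = sqrt(400)
Step 4: = 20.0

20.0


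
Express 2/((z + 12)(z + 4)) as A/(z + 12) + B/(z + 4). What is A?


Step 1: Multiply both sides by (z + 12) and set z = -12
Step 2: A = 2 / (-12 + 4)
Step 3: A = 2 / (-8)
Step 4: A = -1/4

-1/4


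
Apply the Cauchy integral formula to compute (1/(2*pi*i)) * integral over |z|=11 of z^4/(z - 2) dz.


Step 1: f(z) = z^4, a = 2 is inside |z| = 11
Step 2: By Cauchy integral formula: (1/(2pi*i)) * integral = f(a)
Step 3: f(2) = 2^4 = 16

16


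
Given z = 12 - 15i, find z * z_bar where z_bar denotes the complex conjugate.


Step 1: conj(z) = 12 + 15i
Step 2: z * conj(z) = 12^2 + (-15)^2
Step 3: = 144 + 225 = 369

369


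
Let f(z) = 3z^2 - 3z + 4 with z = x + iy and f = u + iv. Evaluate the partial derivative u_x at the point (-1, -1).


Step 1: f(z) = 3(x+iy)^2 - 3(x+iy) + 4
Step 2: u = 3(x^2 - y^2) - 3x + 4
Step 3: u_x = 6x - 3
Step 4: At (-1, -1): u_x = -6 - 3 = -9

-9


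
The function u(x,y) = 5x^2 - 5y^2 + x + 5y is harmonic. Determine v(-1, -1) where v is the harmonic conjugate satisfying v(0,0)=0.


Step 1: v_x = -u_y = 10y - 5
Step 2: v_y = u_x = 10x + 1
Step 3: v = 10xy - 5x + y + C
Step 4: v(0,0) = 0 => C = 0
Step 5: v(-1, -1) = 14

14


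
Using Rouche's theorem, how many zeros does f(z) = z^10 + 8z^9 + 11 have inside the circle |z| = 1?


Step 1: On |z| = 1 the three terms have sizes |z^10| = 1^10 = 1, |8z^9| = 8*1^9 = 8, |11| = 11
Step 2: The dominant term is g(z) = 11; let h(z) = z^10 + 8z^9 so f = g + h
Step 3: On |z| = 1: |g| = 11 and |h| <= 1 + 8 = 9
Step 4: Since 11 > 9, |h| < |g| on |z| = 1, so by Rouche f has the same number of zeros as g inside |z| < 1
Step 5: g(z) = 11 is a nonzero constant with no zeros inside |z| < 1. Answer = 0

0


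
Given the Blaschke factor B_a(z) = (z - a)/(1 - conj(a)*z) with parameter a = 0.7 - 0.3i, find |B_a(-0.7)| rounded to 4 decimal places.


Step 1: Numerator z0 - a = -0.7 - (0.7 - 0.3i) = -1.4 + 0.3i
Step 2: Denominator 1 - conj(a)*z0 = 1 - (0.7 + 0.3i)*(-0.7) = 1.49 + 0.21i
Step 3: |z0 - a|^2 = (-1.4)^2 + 0.3^2 = 2.05; |1 - conj(a)*z0|^2 = 1.49^2 + 0.21^2 = 2.2642
Step 4: |B_a(-0.7)| = sqrt(2.05 / 2.2642) = sqrt(0.905397)
Step 5: = 0.9515

0.9515


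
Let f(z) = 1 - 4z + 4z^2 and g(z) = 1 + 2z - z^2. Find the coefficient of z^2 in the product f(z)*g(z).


Step 1: z^2 term in f*g comes from: (1)*(-z^2) + (-4z)*(2z) + (4z^2)*(1)
Step 2: = -1 - 8 + 4
Step 3: = -5

-5


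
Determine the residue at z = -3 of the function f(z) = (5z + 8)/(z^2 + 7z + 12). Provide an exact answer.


Step 1: Q(z) = z^2 + 7z + 12 = (z + 3)(z + 4)
Step 2: Q'(z) = 2z + 7
Step 3: Q'(-3) = 1, P(-3) = -7
Step 4: Res = P(-3)/Q'(-3) = -7/1 = -7

-7


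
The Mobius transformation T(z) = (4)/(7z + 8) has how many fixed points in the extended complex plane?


Step 1: Fixed points satisfy T(z) = z
Step 2: 7z^2 + 8z - 4 = 0
Step 3: Discriminant = 8^2 - 4*7*(-4) = 176
Step 4: Number of fixed points = 2

2


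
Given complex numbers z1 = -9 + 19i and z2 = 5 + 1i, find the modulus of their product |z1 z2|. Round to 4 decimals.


Step 1: |z1| = sqrt((-9)^2 + 19^2) = sqrt(442)
Step 2: |z2| = sqrt(5^2 + 1^2) = sqrt(26)
Step 3: |z1*z2| = |z1|*|z2| = sqrt(442) * sqrt(26) = sqrt(442 * 26) = sqrt(11492)
Step 4: = 107.2007

107.2007


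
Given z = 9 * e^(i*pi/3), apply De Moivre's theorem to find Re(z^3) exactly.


Step 1: By De Moivre's theorem, z^3 = 9^3 * e^(i*3*pi/3) = 729 * (cos(pi) + i*sin(pi))
Step 2: |z|^3 = 9^3 = 729
Step 3: The angle pi already lies in [0, 2*pi)
Step 4: cos(pi) = -1
Step 5: Re(z^3) = 729 * (-1) = -729

-729


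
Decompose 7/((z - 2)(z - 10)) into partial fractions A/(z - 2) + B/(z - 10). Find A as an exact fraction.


Step 1: Multiply both sides by (z - 2) and set z = 2
Step 2: A = 7 / (2 - 10)
Step 3: A = 7 / (-8)
Step 4: A = -7/8

-7/8


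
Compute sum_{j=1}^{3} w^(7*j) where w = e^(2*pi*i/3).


Step 1: The sum sum_{j=1}^{n} w^(k*j) equals n if n | k, else 0.
Step 2: Here n = 3, k = 7
Step 3: Does n divide k? 3 | 7 -> False
Step 4: Sum = 0

0


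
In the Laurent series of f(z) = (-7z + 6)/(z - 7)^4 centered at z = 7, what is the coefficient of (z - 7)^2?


Step 1: Write the numerator in powers of (z - 7): -7z + 6 = -7(z - 7) + (-7*7 + 6) = -7(z - 7) - 43
Step 2: Divide by (z - 7)^4: f(z) = -43(z - 7)^(-4) - 7(z - 7)^(-3)
Step 3: This finite sum is the Laurent series of f about z = 7.
Step 4: Only the powers -4 and -3 appear, so the coefficient of (z - 7)^2 = 0

0


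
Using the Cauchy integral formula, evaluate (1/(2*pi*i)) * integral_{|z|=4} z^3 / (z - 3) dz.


Step 1: f(z) = z^3, a = 3 is inside |z| = 4
Step 2: By Cauchy integral formula: (1/(2pi*i)) * integral = f(a)
Step 3: f(3) = 3^3 = 27

27


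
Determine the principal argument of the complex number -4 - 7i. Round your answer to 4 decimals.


Step 1: z = -4 - 7i
Step 2: arg(z) = atan2(-7, -4)
Step 3: arg(z) = -2.0899

-2.0899


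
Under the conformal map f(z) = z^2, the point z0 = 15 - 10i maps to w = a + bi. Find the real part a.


Step 1: z0 = 15 - 10i
Step 2: z0^2 = 15^2 - (-10)^2 - 300i
Step 3: real part = 225 - 100 = 125

125


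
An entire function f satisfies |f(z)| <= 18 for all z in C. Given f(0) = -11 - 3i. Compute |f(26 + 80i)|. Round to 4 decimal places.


Step 1: By Liouville's theorem, a bounded entire function is constant.
Step 2: f(z) = f(0) = -11 - 3i for all z.
Step 3: |f(w)| = |-11 - 3i| = sqrt(121 + 9)
Step 4: = 11.4018

11.4018


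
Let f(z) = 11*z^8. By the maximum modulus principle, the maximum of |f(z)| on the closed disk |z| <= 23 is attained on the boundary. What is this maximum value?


Step 1: On |z| = 23, |f(z)| = 11 * |z|^8 = 11 * 23^8
Step 2: By maximum modulus principle, maximum is on boundary.
Step 3: Maximum = 11 * 78310985281 = 861420838091

861420838091


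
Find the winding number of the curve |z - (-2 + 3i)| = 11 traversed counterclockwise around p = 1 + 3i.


Step 1: Center c = (-2, 3), radius = 11
Step 2: |p - c|^2 = 3^2 + 0^2 = 9
Step 3: r^2 = 121
Step 4: |p-c| < r so winding number = 1

1


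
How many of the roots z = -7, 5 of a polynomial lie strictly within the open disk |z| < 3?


Step 1: Check each root:
  z = -7: |-7| = 7 >= 3
  z = 5: |5| = 5 >= 3
Step 2: Count = 0

0


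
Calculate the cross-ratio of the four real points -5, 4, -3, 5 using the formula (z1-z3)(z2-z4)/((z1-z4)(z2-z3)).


Step 1: (z1-z3)(z2-z4) = (-2) * (-1) = 2
Step 2: (z1-z4)(z2-z3) = (-10) * 7 = -70
Step 3: Cross-ratio = -2/70 = -1/35

-1/35


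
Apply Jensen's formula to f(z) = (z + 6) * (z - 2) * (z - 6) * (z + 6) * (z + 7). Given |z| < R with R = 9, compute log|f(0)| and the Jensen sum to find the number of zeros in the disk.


Jensen's formula: (1/2pi)*integral log|f(Re^it)|dt = log|f(0)| + sum_{|a_k|<R} log(R/|a_k|)
Step 1: f(0) = 6 * (-2) * (-6) * 6 * 7 = 3024
Step 2: log|f(0)| = log|-6| + log|2| + log|6| + log|-6| + log|-7| = 8.0143
Step 3: Zeros inside |z| < 9: -6, 2, 6, -6, -7
Step 4: Jensen sum = log(9/6) + log(9/2) + log(9/6) + log(9/6) + log(9/7) = 2.9718
Step 5: n(R) = number of terms in the Jensen sum = count of zeros inside |z| < 9 = 5

5


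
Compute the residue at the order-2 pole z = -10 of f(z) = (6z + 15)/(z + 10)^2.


Step 1: Pole of order 2 at z = -10
Step 2: Res = lim d/dz [(z + 10)^2 * f(z)] as z -> -10
Step 3: (z + 10)^2 * f(z) = 6z + 15
Step 4: d/dz[6z + 15] = 6

6


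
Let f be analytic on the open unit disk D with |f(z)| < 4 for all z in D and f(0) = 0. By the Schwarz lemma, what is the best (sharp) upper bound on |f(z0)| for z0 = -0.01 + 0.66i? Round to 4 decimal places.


Step 1: g = f/4 maps D -> D with g(0) = 0, so by the Schwarz lemma |g(z)| <= |z|, i.e. |f(z)| <= 4|z|; this is sharp (f(z) = 4z).
Step 2: |z0|^2 = (-0.01)^2 + 0.66^2 = 0.4357
Step 3: |z0| = sqrt(0.4357) = 0.660076
Step 4: Best bound = 4 * |z0| = 4 * 0.660076 = 2.6403

2.6403


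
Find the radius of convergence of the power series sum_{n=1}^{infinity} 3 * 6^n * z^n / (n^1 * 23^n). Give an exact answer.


Step 1: General term a_n = 3 * 6^n / (n^1 * 23^n)
Step 2: By the root test, |a_n|^(1/n) = 3^(1/n) * 6 / (n^(1/n) * 23) -> 6/23 as n -> infinity (since 3^(1/n) -> 1 and n^(1/n) -> 1)
Step 3: R = 1/lim|a_n|^(1/n) = 23/6

23/6


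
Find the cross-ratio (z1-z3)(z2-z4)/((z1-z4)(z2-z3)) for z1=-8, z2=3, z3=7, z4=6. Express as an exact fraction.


Step 1: (z1-z3)(z2-z4) = (-15) * (-3) = 45
Step 2: (z1-z4)(z2-z3) = (-14) * (-4) = 56
Step 3: Cross-ratio = 45/56 = 45/56

45/56


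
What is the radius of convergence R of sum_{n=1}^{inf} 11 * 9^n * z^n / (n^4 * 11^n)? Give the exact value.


Step 1: General term a_n = 11 * 9^n / (n^4 * 11^n)
Step 2: By the root test, |a_n|^(1/n) = 11^(1/n) * 9 / (n^(4/n) * 11) -> 9/11 as n -> infinity (since 11^(1/n) -> 1 and n^(4/n) -> 1)
Step 3: R = 1/lim|a_n|^(1/n) = 11/9

11/9


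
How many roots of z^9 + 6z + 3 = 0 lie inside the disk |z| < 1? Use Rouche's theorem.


Step 1: On |z| = 1 the three terms have sizes |z^9| = 1^9 = 1, |6z| = 6*1 = 6, |3| = 3
Step 2: The dominant term is g(z) = 6z; let h(z) = z^9 + 3 so f = g + h
Step 3: On |z| = 1: |g| = 6 and |h| <= 1 + 3 = 4
Step 4: Since 6 > 4, |h| < |g| on |z| = 1, so by Rouche f has the same number of zeros as g inside |z| < 1
Step 5: g(z) = 6z has 1 zero (at the origin, multiplicity 1) inside |z| < 1. Answer = 1

1


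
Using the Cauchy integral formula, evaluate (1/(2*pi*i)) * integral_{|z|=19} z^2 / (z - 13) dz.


Step 1: f(z) = z^2, a = 13 is inside |z| = 19
Step 2: By Cauchy integral formula: (1/(2pi*i)) * integral = f(a)
Step 3: f(13) = 13^2 = 169

169


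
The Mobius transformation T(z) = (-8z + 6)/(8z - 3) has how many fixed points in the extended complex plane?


Step 1: Fixed points satisfy T(z) = z
Step 2: 8z^2 + 5z - 6 = 0
Step 3: Discriminant = 5^2 - 4*8*(-6) = 217
Step 4: Number of fixed points = 2

2


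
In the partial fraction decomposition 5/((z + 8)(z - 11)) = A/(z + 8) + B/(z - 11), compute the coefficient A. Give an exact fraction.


Step 1: Multiply both sides by (z + 8) and set z = -8
Step 2: A = 5 / (-8 - 11)
Step 3: A = 5 / (-19)
Step 4: A = -5/19

-5/19


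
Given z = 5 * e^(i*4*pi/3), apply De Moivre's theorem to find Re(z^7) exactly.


Step 1: By De Moivre's theorem, z^7 = 5^7 * e^(i*7*4*pi/3) = 78125 * (cos(28*pi/3) + i*sin(28*pi/3))
Step 2: |z|^7 = 5^7 = 78125
Step 3: Reduce the angle mod 2*pi: 28*pi/3 - 8*pi = 4*pi/3
Step 4: cos(4*pi/3) = -1/2
Step 5: Re(z^7) = 78125 * (-1/2) = -78125/2

-78125/2


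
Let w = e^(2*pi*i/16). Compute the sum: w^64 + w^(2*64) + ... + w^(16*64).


Step 1: The sum sum_{j=1}^{n} w^(k*j) equals n if n | k, else 0.
Step 2: Here n = 16, k = 64
Step 3: Does n divide k? 16 | 64 -> True
Step 4: Sum = 16

16


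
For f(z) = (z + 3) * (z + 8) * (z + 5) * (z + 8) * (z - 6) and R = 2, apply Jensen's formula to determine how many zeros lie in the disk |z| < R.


Jensen's formula: (1/2pi)*integral log|f(Re^it)|dt = log|f(0)| + sum_{|a_k|<R} log(R/|a_k|)
Step 1: f(0) = 3 * 8 * 5 * 8 * (-6) = -5760
Step 2: log|f(0)| = log|-3| + log|-8| + log|-5| + log|-8| + log|6| = 8.6587
Step 3: Zeros inside |z| < 2: none
Step 4: Jensen sum = (empty sum) = 0
Step 5: n(R) = number of terms in the Jensen sum = count of zeros inside |z| < 2 = 0

0


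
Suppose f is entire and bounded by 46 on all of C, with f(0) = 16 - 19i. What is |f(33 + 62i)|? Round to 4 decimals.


Step 1: By Liouville's theorem, a bounded entire function is constant.
Step 2: f(z) = f(0) = 16 - 19i for all z.
Step 3: |f(w)| = |16 - 19i| = sqrt(256 + 361)
Step 4: = 24.8395

24.8395


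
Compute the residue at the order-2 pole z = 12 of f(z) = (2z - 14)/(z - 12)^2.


Step 1: Pole of order 2 at z = 12
Step 2: Res = lim d/dz [(z - 12)^2 * f(z)] as z -> 12
Step 3: (z - 12)^2 * f(z) = 2z - 14
Step 4: d/dz[2z - 14] = 2

2


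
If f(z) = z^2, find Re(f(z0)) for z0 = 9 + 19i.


Step 1: z0 = 9 + 19i
Step 2: z0^2 = 9^2 - 19^2 + 342i
Step 3: real part = 81 - 361 = -280

-280


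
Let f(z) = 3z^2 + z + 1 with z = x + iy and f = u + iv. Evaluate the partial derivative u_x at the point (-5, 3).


Step 1: f(z) = 3(x+iy)^2 + (x+iy) + 1
Step 2: u = 3(x^2 - y^2) + x + 1
Step 3: u_x = 6x + 1
Step 4: At (-5, 3): u_x = -30 + 1 = -29

-29


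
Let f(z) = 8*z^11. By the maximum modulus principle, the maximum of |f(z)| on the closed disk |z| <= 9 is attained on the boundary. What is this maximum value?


Step 1: On |z| = 9, |f(z)| = 8 * |z|^11 = 8 * 9^11
Step 2: By maximum modulus principle, maximum is on boundary.
Step 3: Maximum = 8 * 31381059609 = 251048476872

251048476872


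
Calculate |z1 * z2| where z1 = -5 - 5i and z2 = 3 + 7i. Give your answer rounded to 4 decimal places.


Step 1: |z1| = sqrt((-5)^2 + (-5)^2) = sqrt(50)
Step 2: |z2| = sqrt(3^2 + 7^2) = sqrt(58)
Step 3: |z1*z2| = |z1|*|z2| = sqrt(50) * sqrt(58) = sqrt(50 * 58) = sqrt(2900)
Step 4: = 53.8516

53.8516


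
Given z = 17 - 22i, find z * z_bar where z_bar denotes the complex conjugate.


Step 1: conj(z) = 17 + 22i
Step 2: z * conj(z) = 17^2 + (-22)^2
Step 3: = 289 + 484 = 773

773


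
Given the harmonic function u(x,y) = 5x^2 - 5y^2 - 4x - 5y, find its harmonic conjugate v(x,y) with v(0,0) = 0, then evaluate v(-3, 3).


Step 1: v_x = -u_y = 10y + 5
Step 2: v_y = u_x = 10x - 4
Step 3: v = 10xy + 5x - 4y + C
Step 4: v(0,0) = 0 => C = 0
Step 5: v(-3, 3) = -117

-117


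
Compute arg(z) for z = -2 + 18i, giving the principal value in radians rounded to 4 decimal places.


Step 1: z = -2 + 18i
Step 2: arg(z) = atan2(18, -2)
Step 3: arg(z) = 1.6815

1.6815


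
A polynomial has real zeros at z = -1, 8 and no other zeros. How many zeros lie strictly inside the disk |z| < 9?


Step 1: Check each root:
  z = -1: |-1| = 1 < 9
  z = 8: |8| = 8 < 9
Step 2: Count = 2

2


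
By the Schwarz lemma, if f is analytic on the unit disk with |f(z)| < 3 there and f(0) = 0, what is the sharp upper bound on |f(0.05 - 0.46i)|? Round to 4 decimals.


Step 1: g = f/3 maps D -> D with g(0) = 0, so by the Schwarz lemma |g(z)| <= |z|, i.e. |f(z)| <= 3|z|; this is sharp (f(z) = 3z).
Step 2: |z0|^2 = 0.05^2 + (-0.46)^2 = 0.2141
Step 3: |z0| = sqrt(0.2141) = 0.462709
Step 4: Best bound = 3 * |z0| = 3 * 0.462709 = 1.3881

1.3881


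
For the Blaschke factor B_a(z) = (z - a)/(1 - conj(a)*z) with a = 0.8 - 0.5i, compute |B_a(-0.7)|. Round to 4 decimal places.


Step 1: Numerator z0 - a = -0.7 - (0.8 - 0.5i) = -1.5 + 0.5i
Step 2: Denominator 1 - conj(a)*z0 = 1 - (0.8 + 0.5i)*(-0.7) = 1.56 + 0.35i
Step 3: |z0 - a|^2 = (-1.5)^2 + 0.5^2 = 2.5; |1 - conj(a)*z0|^2 = 1.56^2 + 0.35^2 = 2.5561
Step 4: |B_a(-0.7)| = sqrt(2.5 / 2.5561) = sqrt(0.978053)
Step 5: = 0.989

0.989


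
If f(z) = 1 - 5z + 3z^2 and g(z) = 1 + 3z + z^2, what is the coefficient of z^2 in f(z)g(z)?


Step 1: z^2 term in f*g comes from: (1)*(z^2) + (-5z)*(3z) + (3z^2)*(1)
Step 2: = 1 - 15 + 3
Step 3: = -11

-11


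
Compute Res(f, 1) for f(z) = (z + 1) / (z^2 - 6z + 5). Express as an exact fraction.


Step 1: Q(z) = z^2 - 6z + 5 = (z - 1)(z - 5)
Step 2: Q'(z) = 2z - 6
Step 3: Q'(1) = -4, P(1) = 2
Step 4: Res = P(1)/Q'(1) = 2/(-4) = -1/2

-1/2


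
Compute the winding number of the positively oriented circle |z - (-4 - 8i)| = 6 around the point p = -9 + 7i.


Step 1: Center c = (-4, -8), radius = 6
Step 2: |p - c|^2 = (-5)^2 + 15^2 = 250
Step 3: r^2 = 36
Step 4: |p-c| > r so winding number = 0

0


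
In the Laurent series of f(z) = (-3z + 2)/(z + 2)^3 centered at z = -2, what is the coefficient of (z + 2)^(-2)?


Step 1: Write the numerator in powers of (z + 2): -3z + 2 = -3(z + 2) + (-3*(-2) + 2) = -3(z + 2) + 8
Step 2: Divide by (z + 2)^3: f(z) = 8(z + 2)^(-3) - 3(z + 2)^(-2)
Step 3: This finite sum is the Laurent series of f about z = -2.
Step 4: Coefficient of (z + 2)^(-2) = coefficient of (z + 2) in the re-centred numerator = -3

-3


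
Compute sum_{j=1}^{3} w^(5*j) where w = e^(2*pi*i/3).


Step 1: The sum sum_{j=1}^{n} w^(k*j) equals n if n | k, else 0.
Step 2: Here n = 3, k = 5
Step 3: Does n divide k? 3 | 5 -> False
Step 4: Sum = 0

0


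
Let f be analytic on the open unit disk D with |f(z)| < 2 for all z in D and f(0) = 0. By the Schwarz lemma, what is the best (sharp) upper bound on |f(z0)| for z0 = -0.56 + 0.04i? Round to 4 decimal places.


Step 1: g = f/2 maps D -> D with g(0) = 0, so by the Schwarz lemma |g(z)| <= |z|, i.e. |f(z)| <= 2|z|; this is sharp (f(z) = 2z).
Step 2: |z0|^2 = (-0.56)^2 + 0.04^2 = 0.3152
Step 3: |z0| = sqrt(0.3152) = 0.561427
Step 4: Best bound = 2 * |z0| = 2 * 0.561427 = 1.1229

1.1229


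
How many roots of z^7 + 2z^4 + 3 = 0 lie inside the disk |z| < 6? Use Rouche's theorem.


Step 1: On |z| = 6 the three terms have sizes |z^7| = 6^7 = 279936, |2z^4| = 2*6^4 = 2592, |3| = 3
Step 2: The dominant term is g(z) = z^7; let h(z) = 2z^4 + 3 so f = g + h
Step 3: On |z| = 6: |g| = 279936 and |h| <= 2592 + 3 = 2595
Step 4: Since 279936 > 2595, |h| < |g| on |z| = 6, so by Rouche f has the same number of zeros as g inside |z| < 6
Step 5: g(z) = z^7 has 7 zeros (all at the origin) inside |z| < 6. Answer = 7

7


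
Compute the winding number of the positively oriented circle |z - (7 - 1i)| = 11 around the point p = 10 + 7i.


Step 1: Center c = (7, -1), radius = 11
Step 2: |p - c|^2 = 3^2 + 8^2 = 73
Step 3: r^2 = 121
Step 4: |p-c| < r so winding number = 1

1


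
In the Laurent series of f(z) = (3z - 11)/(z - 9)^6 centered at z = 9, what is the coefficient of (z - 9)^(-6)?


Step 1: Write the numerator in powers of (z - 9): 3z - 11 = 3(z - 9) + (3*9 - 11) = 3(z - 9) + 16
Step 2: Divide by (z - 9)^6: f(z) = 16(z - 9)^(-6) + 3(z - 9)^(-5)
Step 3: This finite sum is the Laurent series of f about z = 9.
Step 4: Coefficient of (z - 9)^(-6) = 3*9 - 11 = 16

16


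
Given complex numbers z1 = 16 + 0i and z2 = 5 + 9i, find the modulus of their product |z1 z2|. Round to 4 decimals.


Step 1: |z1| = sqrt(16^2 + 0^2) = sqrt(256)
Step 2: |z2| = sqrt(5^2 + 9^2) = sqrt(106)
Step 3: |z1*z2| = |z1|*|z2| = sqrt(256) * sqrt(106) = sqrt(256 * 106) = sqrt(27136)
Step 4: = 164.7301

164.7301


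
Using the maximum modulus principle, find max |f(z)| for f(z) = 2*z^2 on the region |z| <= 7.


Step 1: On |z| = 7, |f(z)| = 2 * |z|^2 = 2 * 7^2
Step 2: By maximum modulus principle, maximum is on boundary.
Step 3: Maximum = 2 * 49 = 98

98


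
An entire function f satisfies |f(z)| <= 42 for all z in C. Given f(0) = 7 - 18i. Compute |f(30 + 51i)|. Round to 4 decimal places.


Step 1: By Liouville's theorem, a bounded entire function is constant.
Step 2: f(z) = f(0) = 7 - 18i for all z.
Step 3: |f(w)| = |7 - 18i| = sqrt(49 + 324)
Step 4: = 19.3132

19.3132


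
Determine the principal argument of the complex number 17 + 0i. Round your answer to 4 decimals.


Step 1: z = 17 + 0i
Step 2: arg(z) = atan2(0, 17)
Step 3: arg(z) = 0.0

0.0


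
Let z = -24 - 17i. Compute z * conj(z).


Step 1: conj(z) = -24 + 17i
Step 2: z * conj(z) = (-24)^2 + (-17)^2
Step 3: = 576 + 289 = 865

865


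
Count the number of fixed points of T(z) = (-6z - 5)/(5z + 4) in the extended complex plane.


Step 1: Fixed points satisfy T(z) = z
Step 2: 5z^2 + 10z + 5 = 0
Step 3: Discriminant = 10^2 - 4*5*5 = 0
Step 4: Number of fixed points = 1

1


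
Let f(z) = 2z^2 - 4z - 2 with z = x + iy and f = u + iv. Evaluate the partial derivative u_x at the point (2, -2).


Step 1: f(z) = 2(x+iy)^2 - 4(x+iy) - 2
Step 2: u = 2(x^2 - y^2) - 4x - 2
Step 3: u_x = 4x - 4
Step 4: At (2, -2): u_x = 8 - 4 = 4

4


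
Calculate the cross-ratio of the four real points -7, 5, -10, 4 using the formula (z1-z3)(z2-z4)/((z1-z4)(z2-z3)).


Step 1: (z1-z3)(z2-z4) = 3 * 1 = 3
Step 2: (z1-z4)(z2-z3) = (-11) * 15 = -165
Step 3: Cross-ratio = -3/165 = -1/55

-1/55


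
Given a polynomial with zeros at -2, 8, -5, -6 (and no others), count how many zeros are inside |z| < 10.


Step 1: Check each root:
  z = -2: |-2| = 2 < 10
  z = 8: |8| = 8 < 10
  z = -5: |-5| = 5 < 10
  z = -6: |-6| = 6 < 10
Step 2: Count = 4

4


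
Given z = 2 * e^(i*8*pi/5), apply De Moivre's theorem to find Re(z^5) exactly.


Step 1: By De Moivre's theorem, z^5 = 2^5 * e^(i*5*8*pi/5) = 32 * (cos(8*pi) + i*sin(8*pi))
Step 2: |z|^5 = 2^5 = 32
Step 3: Reduce the angle mod 2*pi: 8*pi - 8*pi = 0
Step 4: cos(0) = 1
Step 5: Re(z^5) = 32 * 1 = 32

32


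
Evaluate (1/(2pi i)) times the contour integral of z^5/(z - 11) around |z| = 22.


Step 1: f(z) = z^5, a = 11 is inside |z| = 22
Step 2: By Cauchy integral formula: (1/(2pi*i)) * integral = f(a)
Step 3: f(11) = 11^5 = 161051

161051


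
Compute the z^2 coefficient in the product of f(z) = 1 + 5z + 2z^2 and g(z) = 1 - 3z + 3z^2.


Step 1: z^2 term in f*g comes from: (1)*(3z^2) + (5z)*(-3z) + (2z^2)*(1)
Step 2: = 3 - 15 + 2
Step 3: = -10

-10


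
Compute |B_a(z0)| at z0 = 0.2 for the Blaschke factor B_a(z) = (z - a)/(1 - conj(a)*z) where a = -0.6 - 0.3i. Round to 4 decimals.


Step 1: Numerator z0 - a = 0.2 - (-0.6 - 0.3i) = 0.8 + 0.3i
Step 2: Denominator 1 - conj(a)*z0 = 1 - (-0.6 + 0.3i)*0.2 = 1.12 - 0.06i
Step 3: |z0 - a|^2 = 0.8^2 + 0.3^2 = 0.73; |1 - conj(a)*z0|^2 = 1.12^2 + (-0.06)^2 = 1.258
Step 4: |B_a(0.2)| = sqrt(0.73 / 1.258) = sqrt(0.580286)
Step 5: = 0.7618

0.7618


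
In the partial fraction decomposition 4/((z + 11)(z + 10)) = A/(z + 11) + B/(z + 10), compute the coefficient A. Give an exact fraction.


Step 1: Multiply both sides by (z + 11) and set z = -11
Step 2: A = 4 / (-11 + 10)
Step 3: A = 4 / (-1)
Step 4: A = -4

-4
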